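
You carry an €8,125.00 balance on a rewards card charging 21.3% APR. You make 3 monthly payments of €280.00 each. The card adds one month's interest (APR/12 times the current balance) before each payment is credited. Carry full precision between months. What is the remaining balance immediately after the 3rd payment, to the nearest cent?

€7,710.38

Monthly rate r = 21.3%/12 = 1.775% = 0.01775.
Each month: B ← B·(1+r) − €280.00.
Month 1: interest €144.22; balance after payment €7,989.22.
Month 2: interest €141.81; balance after payment €7,851.03.
Month 3: interest €139.36; balance after payment €7,710.38.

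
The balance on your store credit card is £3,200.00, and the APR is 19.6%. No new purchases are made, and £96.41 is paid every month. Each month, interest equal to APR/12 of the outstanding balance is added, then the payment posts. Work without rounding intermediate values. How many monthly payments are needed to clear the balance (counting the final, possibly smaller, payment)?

Monthly rate r = 19.6%/12 = 1.63333% = 0.0163333.
Recurrence: B ← B·(1+r) − £96.41.
Month 1: interest £52.27; balance after payment £3,155.86.
Month 2: interest £51.55; balance after payment £3,110.99.
Closed form: n = −ln(1 − rB₀/P)/ln(1+r) = −ln(0.45787)/ln(1.01633) ≈ 48.216, so the balance reaches zero during payment 49.

49 months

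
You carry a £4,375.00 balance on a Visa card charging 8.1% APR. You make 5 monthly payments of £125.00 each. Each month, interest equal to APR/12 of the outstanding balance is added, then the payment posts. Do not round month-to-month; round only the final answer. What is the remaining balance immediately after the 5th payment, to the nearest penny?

£3,891.17

Monthly rate r = 8.1%/12 = 0.675% = 0.00675.
Each month: B ← B·(1+r) − £125.00.
Month 1: interest £29.53; balance after payment £4,279.53.
Month 2: interest £28.89; balance after payment £4,183.42.
Month 3: interest £28.24; balance after payment £4,086.66.
Month 4: interest £27.58; balance after payment £3,989.24.
Month 5: interest £26.93; balance after payment £3,891.17.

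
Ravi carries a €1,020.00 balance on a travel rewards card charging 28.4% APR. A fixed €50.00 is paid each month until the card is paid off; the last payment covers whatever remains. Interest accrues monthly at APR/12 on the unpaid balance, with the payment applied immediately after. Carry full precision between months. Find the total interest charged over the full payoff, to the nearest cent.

Monthly rate r = 28.4%/12 = 2.36667% = 0.0236667.
Payoff takes n = ⌈−ln(1 − rB₀/P)/ln(1+r)⌉ = ⌈28.187⌉ = 29 payments; the last is €9.45.
Total paid = 28·€50.00 + €9.45 = €1,409.45.
Total interest = total paid − principal = €1,409.45 − €1,020.00 = €389.45.

€389.45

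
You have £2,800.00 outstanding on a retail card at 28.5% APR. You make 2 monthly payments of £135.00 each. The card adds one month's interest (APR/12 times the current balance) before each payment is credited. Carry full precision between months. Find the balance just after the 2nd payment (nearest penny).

Monthly rate r = 28.5%/12 = 2.375% = 0.02375.
Each month: B ← B·(1+r) − £135.00.
Month 1: interest £66.50; balance after payment £2,731.50.
Month 2: interest £64.87; balance after payment £2,661.37.

£2,661.37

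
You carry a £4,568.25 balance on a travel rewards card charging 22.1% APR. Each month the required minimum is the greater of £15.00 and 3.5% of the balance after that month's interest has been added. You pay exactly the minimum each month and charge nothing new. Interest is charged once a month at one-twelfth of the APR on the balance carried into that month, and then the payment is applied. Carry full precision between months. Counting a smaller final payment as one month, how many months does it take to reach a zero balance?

178 months

Monthly rate r = 22.1%/12 = 1.84167% = 0.0184167.
While 3.5% of the post-interest balance exceeds £15.00, each month B ← (B·(1+r))·(1 − 0.035), i.e. B shrinks by the factor (1+r)·0.965 = 0.98277.
This holds for months 1–138. Entering month 139 the balance is £415.18; 3.5% of the post-interest balance is now below £15.00, so the flat £15.00 minimum applies from here.
From month 139 a fixed £15.00 at rate r clears £415.18 in 40 more payments. Total: 138 + 40 = 178 months.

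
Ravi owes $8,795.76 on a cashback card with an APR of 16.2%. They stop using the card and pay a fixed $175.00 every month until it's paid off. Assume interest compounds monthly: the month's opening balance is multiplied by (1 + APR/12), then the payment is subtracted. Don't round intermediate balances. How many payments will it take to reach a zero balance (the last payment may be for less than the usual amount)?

85 payments

Monthly rate r = 16.2%/12 = 1.35% = 0.0135.
Recurrence: B ← B·(1+r) − $175.00.
Month 1: interest $118.74; balance after payment $8,739.50.
Month 2: interest $117.98; balance after payment $8,682.49.
Closed form: n = −ln(1 − rB₀/P)/ln(1+r) = −ln(0.32147)/ln(1.0135) ≈ 84.629, so the balance reaches zero during payment 85.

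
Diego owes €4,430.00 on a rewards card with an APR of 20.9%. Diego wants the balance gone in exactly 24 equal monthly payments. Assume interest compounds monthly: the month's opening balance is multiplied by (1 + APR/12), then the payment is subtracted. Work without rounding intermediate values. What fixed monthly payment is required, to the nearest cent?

Monthly rate r = 20.9%/12 = 1.74167% = 0.0174167.
Level-payment amortization: P = B₀·r / (1 − (1+r)^(−n)) = 4430.00·0.0174167 / (1 − 1.01742^(−24)).
Denominator 1 − (1+r)^(−24) = 0.339264478.
P = 77.1558 / 0.339264478 ≈ 227.42.

€227.42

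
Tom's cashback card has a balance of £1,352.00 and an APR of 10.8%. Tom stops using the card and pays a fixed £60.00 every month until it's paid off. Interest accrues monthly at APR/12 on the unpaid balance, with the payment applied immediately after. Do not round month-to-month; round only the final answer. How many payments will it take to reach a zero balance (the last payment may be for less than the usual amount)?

26 payments

Monthly rate r = 10.8%/12 = 0.9% = 0.009.
Recurrence: B ← B·(1+r) − £60.00.
Month 1: interest £12.17; balance after payment £1,304.17.
Month 2: interest £11.74; balance after payment £1,255.91.
Closed form: n = −ln(1 − rB₀/P)/ln(1+r) = −ln(0.7972)/ln(1.009) ≈ 25.296, so the balance reaches zero during payment 26.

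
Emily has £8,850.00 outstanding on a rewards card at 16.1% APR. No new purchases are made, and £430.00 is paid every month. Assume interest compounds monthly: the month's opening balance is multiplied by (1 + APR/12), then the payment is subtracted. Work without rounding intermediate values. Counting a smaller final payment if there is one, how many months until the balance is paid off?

Monthly rate r = 16.1%/12 = 1.34167% = 0.0134167.
Recurrence: B ← B·(1+r) − £430.00.
Month 1: interest £118.74; balance after payment £8,538.74.
Month 2: interest £114.56; balance after payment £8,223.30.
Closed form: n = −ln(1 − rB₀/P)/ln(1+r) = −ln(0.72387)/ln(1.01342) ≈ 24.247, so the balance reaches zero during payment 25.

25 months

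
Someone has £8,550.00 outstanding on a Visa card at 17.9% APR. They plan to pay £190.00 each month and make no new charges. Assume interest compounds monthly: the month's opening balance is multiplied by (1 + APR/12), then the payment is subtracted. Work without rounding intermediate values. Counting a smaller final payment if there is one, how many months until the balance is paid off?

Monthly rate r = 17.9%/12 = 1.49167% = 0.0149167.
Recurrence: B ← B·(1+r) − £190.00.
Month 1: interest £127.54; balance after payment £8,487.54.
Month 2: interest £126.61; balance after payment £8,424.14.
Closed form: n = −ln(1 − rB₀/P)/ln(1+r) = −ln(0.32875)/ln(1.01492) ≈ 75.133, so the balance reaches zero during payment 76.

76 months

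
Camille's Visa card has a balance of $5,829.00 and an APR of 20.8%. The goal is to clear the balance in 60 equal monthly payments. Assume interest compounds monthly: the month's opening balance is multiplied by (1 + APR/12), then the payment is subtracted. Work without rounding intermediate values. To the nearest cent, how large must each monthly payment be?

$157.04

Monthly rate r = 20.8%/12 = 1.73333% = 0.0173333.
Level-payment amortization: P = B₀·r / (1 − (1+r)^(−n)) = 5829.00·0.0173333 / (1 − 1.01733^(−60)).
Denominator 1 − (1+r)^(−60) = 0.643381781.
P = 101.036 / 0.643381781 ≈ 157.04.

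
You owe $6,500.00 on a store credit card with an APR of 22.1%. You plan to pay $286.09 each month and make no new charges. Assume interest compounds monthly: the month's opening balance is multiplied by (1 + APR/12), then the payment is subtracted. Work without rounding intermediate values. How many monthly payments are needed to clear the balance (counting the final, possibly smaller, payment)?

Monthly rate r = 22.1%/12 = 1.84167% = 0.0184167.
Recurrence: B ← B·(1+r) − $286.09.
Month 1: interest $119.71; balance after payment $6,333.62.
Month 2: interest $116.64; balance after payment $6,164.17.
Closed form: n = −ln(1 − rB₀/P)/ln(1+r) = −ln(0.58157)/ln(1.01842) ≈ 29.701, so the balance reaches zero during payment 30.

30 months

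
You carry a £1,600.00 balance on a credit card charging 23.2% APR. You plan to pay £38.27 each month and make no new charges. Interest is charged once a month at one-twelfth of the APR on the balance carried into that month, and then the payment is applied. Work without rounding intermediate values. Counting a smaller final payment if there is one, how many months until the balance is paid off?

Monthly rate r = 23.2%/12 = 1.93333% = 0.0193333.
Recurrence: B ← B·(1+r) − £38.27.
Month 1: interest £30.93; balance after payment £1,592.66.
Month 2: interest £30.79; balance after payment £1,585.18.
Closed form: n = −ln(1 − rB₀/P)/ln(1+r) = −ln(0.19171)/ln(1.01933) ≈ 86.260, so the balance reaches zero during payment 87.

87 payments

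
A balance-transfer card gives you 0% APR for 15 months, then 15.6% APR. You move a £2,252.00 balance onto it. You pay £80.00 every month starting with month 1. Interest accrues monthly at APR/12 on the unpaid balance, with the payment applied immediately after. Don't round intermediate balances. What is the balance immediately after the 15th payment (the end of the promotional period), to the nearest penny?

Promo months 1–15 at r₀ = 0%/12 = 0; months 16+ at r₁ = 15.6%/12 = 0.013.
After month 15 (no interest yet): B = £2,252.00 − 15·£80.00 = £1,052.00.

£1,052.00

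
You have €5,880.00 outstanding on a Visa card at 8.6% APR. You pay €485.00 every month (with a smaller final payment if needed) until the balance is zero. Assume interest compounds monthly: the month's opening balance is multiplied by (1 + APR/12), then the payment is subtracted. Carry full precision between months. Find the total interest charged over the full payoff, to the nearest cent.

€293.64

Monthly rate r = 8.6%/12 = 0.716667% = 0.00716667.
Payoff takes n = ⌈−ln(1 − rB₀/P)/ln(1+r)⌉ = ⌈12.728⌉ = 13 payments; the last is €353.64.
Total paid = 12·€485.00 + €353.64 = €6,173.64.
Total interest = total paid − principal = €6,173.64 − €5,880.00 = €293.64.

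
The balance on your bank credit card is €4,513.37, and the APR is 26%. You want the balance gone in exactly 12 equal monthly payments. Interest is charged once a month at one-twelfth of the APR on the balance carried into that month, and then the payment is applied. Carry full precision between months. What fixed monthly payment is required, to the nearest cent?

€431.16

Monthly rate r = 26%/12 = 2.16667% = 0.0216667.
Level-payment amortization: P = B₀·r / (1 − (1+r)^(−n)) = 4513.37·0.0216667 / (1 − 1.02167^(−12)).
Denominator 1 − (1+r)^(−12) = 0.226804513.
P = 97.7897 / 0.226804513 ≈ 431.16.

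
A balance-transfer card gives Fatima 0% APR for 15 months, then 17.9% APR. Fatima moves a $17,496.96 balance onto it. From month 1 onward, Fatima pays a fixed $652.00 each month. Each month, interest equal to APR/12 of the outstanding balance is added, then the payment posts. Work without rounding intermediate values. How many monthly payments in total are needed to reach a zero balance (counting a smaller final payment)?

Promo months 1–15 at r₀ = 0%/12 = 0; months 16+ at r₁ = 17.9%/12 = 0.0149167.
After month 15 (no interest yet): B = $17,496.96 − 15·$652.00 = $7,716.96.
Then at r₁ with $652.00/mo: n₂ = −ln(1 − r₁·B/P)/ln(1+r₁) ≈ 13.12 → 14 more payments.

29 payments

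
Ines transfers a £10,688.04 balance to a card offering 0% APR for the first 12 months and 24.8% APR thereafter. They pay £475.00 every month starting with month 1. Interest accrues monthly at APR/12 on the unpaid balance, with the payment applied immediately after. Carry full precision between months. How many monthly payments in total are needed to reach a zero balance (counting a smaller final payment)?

Promo months 1–12 at r₀ = 0%/12 = 0; months 13+ at r₁ = 24.8%/12 = 0.0206667.
After month 12 (no interest yet): B = £10,688.04 − 12·£475.00 = £4,988.04.
Then at r₁ with £475.00/mo: n₂ = −ln(1 − r₁·B/P)/ln(1+r₁) ≈ 11.96 → 12 more payments.

24 payments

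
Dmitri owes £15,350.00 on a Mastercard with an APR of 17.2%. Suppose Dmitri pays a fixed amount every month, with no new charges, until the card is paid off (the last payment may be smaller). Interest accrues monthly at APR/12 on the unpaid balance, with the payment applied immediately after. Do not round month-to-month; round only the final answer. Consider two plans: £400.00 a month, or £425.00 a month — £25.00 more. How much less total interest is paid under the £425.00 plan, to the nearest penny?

£670.57

Monthly rate r = 17.2%/12 = 1.43333% = 0.0143333.
At £400.00/mo: n = ⌈−ln(1 − rB₀/P)/ln(1+r)⌉ = 57 payments (last £46.15); total interest = total paid − £15,350.00 = £7,096.15.
At £425.00/mo: 52 payments (last £100.58); total interest £6,425.58.
Interest saved = £7,096.15 − £6,425.58 = £670.57.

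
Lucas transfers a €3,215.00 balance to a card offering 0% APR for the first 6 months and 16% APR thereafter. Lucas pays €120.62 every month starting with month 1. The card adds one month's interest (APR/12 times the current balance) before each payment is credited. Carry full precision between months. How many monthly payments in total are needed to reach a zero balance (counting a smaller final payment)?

Promo months 1–6 at r₀ = 0%/12 = 0; months 7+ at r₁ = 16%/12 = 0.0133333.
After month 6 (no interest yet): B = €3,215.00 − 6·€120.62 = €2,491.28.
Then at r₁ with €120.62/mo: n₂ = −ln(1 − r₁·B/P)/ln(1+r₁) ≈ 24.32 → 25 more payments.

31 payments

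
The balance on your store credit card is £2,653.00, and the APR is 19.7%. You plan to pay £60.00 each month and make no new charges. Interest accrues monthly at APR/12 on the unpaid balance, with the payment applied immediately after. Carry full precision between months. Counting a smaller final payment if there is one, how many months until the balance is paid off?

80 payments

Monthly rate r = 19.7%/12 = 1.64167% = 0.0164167.
Recurrence: B ← B·(1+r) − £60.00.
Month 1: interest £43.55; balance after payment £2,636.55.
Month 2: interest £43.28; balance after payment £2,619.84.
Closed form: n = −ln(1 − rB₀/P)/ln(1+r) = −ln(0.27411)/ln(1.01642) ≈ 79.482, so the balance reaches zero during payment 80.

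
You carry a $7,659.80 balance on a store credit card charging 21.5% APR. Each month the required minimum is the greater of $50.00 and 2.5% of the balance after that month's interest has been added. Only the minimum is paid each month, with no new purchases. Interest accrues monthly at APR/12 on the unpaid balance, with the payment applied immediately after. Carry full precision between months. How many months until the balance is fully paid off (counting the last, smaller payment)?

Monthly rate r = 21.5%/12 = 1.79167% = 0.0179167.
While 2.5% of the post-interest balance exceeds $50.00, each month B ← (B·(1+r))·(1 − 0.025), i.e. B shrinks by the factor (1+r)·0.975 = 0.99247.
This holds for months 1–180. Entering month 181 the balance is $1,964.49; 2.5% of the post-interest balance is now below $50.00, so the flat $50.00 minimum applies from here.
From month 181 a fixed $50.00 at rate r clears $1,964.49 in 69 more payments. Total: 180 + 69 = 249 months.

249 months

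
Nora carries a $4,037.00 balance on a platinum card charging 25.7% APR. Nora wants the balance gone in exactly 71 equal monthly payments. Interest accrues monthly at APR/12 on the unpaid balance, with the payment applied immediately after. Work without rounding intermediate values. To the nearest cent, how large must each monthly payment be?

$111.15

Monthly rate r = 25.7%/12 = 2.14167% = 0.0214167.
Level-payment amortization: P = B₀·r / (1 − (1+r)^(−n)) = 4037.00·0.0214167 / (1 − 1.02142^(−71)).
Denominator 1 − (1+r)^(−71) = 0.777878163.
P = 86.4591 / 0.777878163 ≈ 111.15.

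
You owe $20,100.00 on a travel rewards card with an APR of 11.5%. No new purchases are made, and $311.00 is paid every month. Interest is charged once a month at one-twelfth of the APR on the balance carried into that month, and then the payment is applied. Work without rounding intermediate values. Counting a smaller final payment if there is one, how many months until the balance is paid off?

Monthly rate r = 11.5%/12 = 0.958333% = 0.00958333.
Recurrence: B ← B·(1+r) − $311.00.
Month 1: interest $192.62; balance after payment $19,981.62.
Month 2: interest $191.49; balance after payment $19,862.12.
Closed form: n = −ln(1 − rB₀/P)/ln(1+r) = −ln(0.38063)/ln(1.00958) ≈ 101.275, so the balance reaches zero during payment 102.

102 months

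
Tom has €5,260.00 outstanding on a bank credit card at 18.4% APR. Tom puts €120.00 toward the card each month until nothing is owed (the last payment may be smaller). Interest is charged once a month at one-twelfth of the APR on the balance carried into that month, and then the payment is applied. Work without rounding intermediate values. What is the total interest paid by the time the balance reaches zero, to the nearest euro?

€3,534

Monthly rate r = 18.4%/12 = 1.53333% = 0.0153333.
Payoff takes n = ⌈−ln(1 − rB₀/P)/ln(1+r)⌉ = ⌈73.279⌉ = 74 payments; the last is €33.64.
Total paid = 73·€120.00 + €33.64 = €8,793.64.
Total interest = total paid − principal = €8,793.64 − €5,260.00 = €3,533.64.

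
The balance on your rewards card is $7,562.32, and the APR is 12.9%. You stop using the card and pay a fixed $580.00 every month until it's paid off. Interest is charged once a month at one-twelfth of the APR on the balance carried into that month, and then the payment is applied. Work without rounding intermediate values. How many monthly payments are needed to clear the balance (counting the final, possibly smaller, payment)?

Monthly rate r = 12.9%/12 = 1.075% = 0.01075.
Recurrence: B ← B·(1+r) − $580.00.
Month 1: interest $81.29; balance after payment $7,063.61.
Month 2: interest $75.93; balance after payment $6,559.55.
Closed form: n = −ln(1 − rB₀/P)/ln(1+r) = −ln(0.85984)/ln(1.01075) ≈ 14.123, so the balance reaches zero during payment 15.

15 payments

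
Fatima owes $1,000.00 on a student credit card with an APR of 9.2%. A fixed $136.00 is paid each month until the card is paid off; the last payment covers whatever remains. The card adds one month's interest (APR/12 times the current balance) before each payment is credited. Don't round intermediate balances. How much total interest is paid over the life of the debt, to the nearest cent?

$33.36

Monthly rate r = 9.2%/12 = 0.766667% = 0.00766667.
Payoff takes n = ⌈−ln(1 − rB₀/P)/ln(1+r)⌉ = ⌈7.597⌉ = 8 payments; the last is $81.36.
Total paid = 7·$136.00 + $81.36 = $1,033.36.
Total interest = total paid − principal = $1,033.36 − $1,000.00 = $33.36.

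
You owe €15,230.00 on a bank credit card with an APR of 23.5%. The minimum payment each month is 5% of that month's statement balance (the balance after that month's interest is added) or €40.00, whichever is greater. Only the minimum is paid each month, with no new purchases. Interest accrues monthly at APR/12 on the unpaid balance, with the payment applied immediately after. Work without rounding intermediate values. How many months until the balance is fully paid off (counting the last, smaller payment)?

118 months

Monthly rate r = 23.5%/12 = 1.95833% = 0.0195833.
While 5% of the post-interest balance exceeds €40.00, each month B ← (B·(1+r))·(1 − 0.05), i.e. B shrinks by the factor (1+r)·0.95 = 0.9686.
This holds for months 1–93. Entering month 94 the balance is €783.99; 5% of the post-interest balance is now below €40.00, so the flat €40.00 minimum applies from here.
From month 94 a fixed €40.00 at rate r clears €783.99 in 25 more payments. Total: 93 + 25 = 118 months.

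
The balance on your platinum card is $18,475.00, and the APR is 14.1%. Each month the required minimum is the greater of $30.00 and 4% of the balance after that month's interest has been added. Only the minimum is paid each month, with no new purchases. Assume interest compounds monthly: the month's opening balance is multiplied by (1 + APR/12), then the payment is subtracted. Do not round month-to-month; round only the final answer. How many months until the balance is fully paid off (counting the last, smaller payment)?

Monthly rate r = 14.1%/12 = 1.175% = 0.01175.
While 4% of the post-interest balance exceeds $30.00, each month B ← (B·(1+r))·(1 − 0.04), i.e. B shrinks by the factor (1+r)·0.96 = 0.97128.
This holds for months 1–111. Entering month 112 the balance is $727.47; 4% of the post-interest balance is now below $30.00, so the flat $30.00 minimum applies from here.
From month 112 a fixed $30.00 at rate r clears $727.47 in 29 more payments. Total: 111 + 29 = 140 months.

140 months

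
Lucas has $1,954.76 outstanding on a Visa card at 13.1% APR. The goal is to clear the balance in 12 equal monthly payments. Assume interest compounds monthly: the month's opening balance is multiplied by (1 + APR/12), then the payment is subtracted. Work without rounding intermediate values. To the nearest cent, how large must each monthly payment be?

Monthly rate r = 13.1%/12 = 1.09167% = 0.0109167.
Level-payment amortization: P = B₀·r / (1 − (1+r)^(−n)) = 1954.76·0.0109167 / (1 − 1.01092^(−12)).
Denominator 1 − (1+r)^(−12) = 0.122159285.
P = 21.3395 / 0.122159285 ≈ 174.69.

$174.69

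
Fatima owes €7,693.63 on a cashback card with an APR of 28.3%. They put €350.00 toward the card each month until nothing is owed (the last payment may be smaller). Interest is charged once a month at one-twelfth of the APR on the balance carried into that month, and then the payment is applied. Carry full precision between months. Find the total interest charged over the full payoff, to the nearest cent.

€3,278.23

Monthly rate r = 28.3%/12 = 2.35833% = 0.0235833.
Payoff takes n = ⌈−ln(1 − rB₀/P)/ln(1+r)⌉ = ⌈31.346⌉ = 32 payments; the last is €121.86.
Total paid = 31·€350.00 + €121.86 = €10,971.86.
Total interest = total paid − principal = €10,971.86 − €7,693.63 = €3,278.23.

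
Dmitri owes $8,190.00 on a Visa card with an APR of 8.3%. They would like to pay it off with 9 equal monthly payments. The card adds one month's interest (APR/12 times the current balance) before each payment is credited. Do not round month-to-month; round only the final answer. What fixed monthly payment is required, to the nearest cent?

$941.76

Monthly rate r = 8.3%/12 = 0.691667% = 0.00691667.
Level-payment amortization: P = B₀·r / (1 − (1+r)^(−n)) = 8190.00·0.00691667 / (1 − 1.00692^(−9)).
Denominator 1 − (1+r)^(−9) = 0.0601506724.
P = 56.6475 / 0.0601506724 ≈ 941.76.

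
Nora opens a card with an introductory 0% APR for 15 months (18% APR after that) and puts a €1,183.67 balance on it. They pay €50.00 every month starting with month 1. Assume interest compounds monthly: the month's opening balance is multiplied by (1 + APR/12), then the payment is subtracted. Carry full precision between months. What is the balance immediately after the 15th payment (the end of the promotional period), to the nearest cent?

Promo months 1–15 at r₀ = 0%/12 = 0; months 16+ at r₁ = 18%/12 = 0.015.
After month 15 (no interest yet): B = €1,183.67 − 15·€50.00 = €433.67.

€433.67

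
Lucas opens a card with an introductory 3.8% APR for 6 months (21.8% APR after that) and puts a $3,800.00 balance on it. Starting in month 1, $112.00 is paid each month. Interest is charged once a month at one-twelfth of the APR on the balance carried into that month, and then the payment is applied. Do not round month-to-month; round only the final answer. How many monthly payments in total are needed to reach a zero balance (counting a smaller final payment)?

47 payments

Promo months 1–6 at r₀ = 3.8%/12 = 0.00316667; months 7+ at r₁ = 21.8%/12 = 0.0181667.
After month 6: iterate B ← B·(1+r₀) − $112.00 for 6 months → $3,195.43.
Then at r₁ with $112.00/mo: n₂ = −ln(1 − r₁·B/P)/ln(1+r₁) ≈ 40.57 → 41 more payments.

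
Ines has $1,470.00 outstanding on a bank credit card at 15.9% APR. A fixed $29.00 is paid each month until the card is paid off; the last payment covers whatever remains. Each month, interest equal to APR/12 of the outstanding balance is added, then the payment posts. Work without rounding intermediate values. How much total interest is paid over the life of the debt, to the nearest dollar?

$984

Monthly rate r = 15.9%/12 = 1.325% = 0.01325.
Payoff takes n = ⌈−ln(1 − rB₀/P)/ln(1+r)⌉ = ⌈84.604⌉ = 85 payments; the last is $17.56.
Total paid = 84·$29.00 + $17.56 = $2,453.56.
Total interest = total paid − principal = $2,453.56 − $1,470.00 = $983.56.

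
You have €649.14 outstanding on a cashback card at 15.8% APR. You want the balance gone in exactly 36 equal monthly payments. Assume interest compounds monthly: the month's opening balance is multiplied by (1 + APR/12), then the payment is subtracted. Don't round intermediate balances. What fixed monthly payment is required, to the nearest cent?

€22.76

Monthly rate r = 15.8%/12 = 1.31667% = 0.0131667.
Level-payment amortization: P = B₀·r / (1 − (1+r)^(−n)) = 649.14·0.0131667 / (1 − 1.01317^(−36)).
Denominator 1 − (1+r)^(−36) = 0.375564117.
P = 8.54701 / 0.375564117 ≈ 22.76.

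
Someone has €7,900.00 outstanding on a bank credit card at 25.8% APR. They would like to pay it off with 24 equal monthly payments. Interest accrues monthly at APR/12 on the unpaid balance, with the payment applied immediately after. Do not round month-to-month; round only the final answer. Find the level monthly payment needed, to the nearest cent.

€424.81

Monthly rate r = 25.8%/12 = 2.15% = 0.0215.
Level-payment amortization: P = B₀·r / (1 − (1+r)^(−n)) = 7900.00·0.0215 / (1 − 1.0215^(−24)).
Denominator 1 − (1+r)^(−24) = 0.399823348.
P = 169.85 / 0.399823348 ≈ 424.81.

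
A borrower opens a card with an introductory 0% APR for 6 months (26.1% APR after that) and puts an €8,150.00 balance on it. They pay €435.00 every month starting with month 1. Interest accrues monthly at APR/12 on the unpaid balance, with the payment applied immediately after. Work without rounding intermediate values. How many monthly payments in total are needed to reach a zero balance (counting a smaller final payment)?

Promo months 1–6 at r₀ = 0%/12 = 0; months 7+ at r₁ = 26.1%/12 = 0.02175.
After month 6 (no interest yet): B = €8,150.00 − 6·€435.00 = €5,540.00.
Then at r₁ with €435.00/mo: n₂ = −ln(1 − r₁·B/P)/ln(1+r₁) ≈ 15.07 → 16 more payments.

22 months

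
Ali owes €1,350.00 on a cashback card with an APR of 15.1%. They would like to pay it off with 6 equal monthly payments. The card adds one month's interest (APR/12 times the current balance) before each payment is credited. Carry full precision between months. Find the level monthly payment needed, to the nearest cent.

€235.01

Monthly rate r = 15.1%/12 = 1.25833% = 0.0125833.
Level-payment amortization: P = B₀·r / (1 − (1+r)^(−n)) = 1350.00·0.0125833 / (1 − 1.01258^(−6)).
Denominator 1 − (1+r)^(−6) = 0.07228335.
P = 16.9875 / 0.07228335 ≈ 235.01.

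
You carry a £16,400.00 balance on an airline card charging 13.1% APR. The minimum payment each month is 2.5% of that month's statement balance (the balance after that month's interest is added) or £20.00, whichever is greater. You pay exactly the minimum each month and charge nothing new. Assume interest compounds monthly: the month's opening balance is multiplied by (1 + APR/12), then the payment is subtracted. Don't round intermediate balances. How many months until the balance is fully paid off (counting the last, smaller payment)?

Monthly rate r = 13.1%/12 = 1.09167% = 0.0109167.
While 2.5% of the post-interest balance exceeds £20.00, each month B ← (B·(1+r))·(1 − 0.025), i.e. B shrinks by the factor (1+r)·0.975 = 0.98564.
This holds for months 1–210. Entering month 211 the balance is £787.11; 2.5% of the post-interest balance is now below £20.00, so the flat £20.00 minimum applies from here.
From month 211 a fixed £20.00 at rate r clears £787.11 in 52 more payments. Total: 210 + 52 = 262 months.

262 months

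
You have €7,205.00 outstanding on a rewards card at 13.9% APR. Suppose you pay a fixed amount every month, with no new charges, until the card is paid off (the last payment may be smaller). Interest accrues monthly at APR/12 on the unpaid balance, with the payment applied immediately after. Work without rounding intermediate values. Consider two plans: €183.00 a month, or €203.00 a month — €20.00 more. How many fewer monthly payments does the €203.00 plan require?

7 fewer payments

Monthly rate r = 13.9%/12 = 1.15833% = 0.0115833.
At €183.00/mo: n = ⌈−ln(1 − rB₀/P)/ln(1+r)⌉ = 53 payments (last €159.56); total interest = total paid − €7,205.00 = €2,470.56.
At €203.00/mo: 46 payments (last €198.91); total interest €2,128.91.
Payments saved = 53 − 46 = 7.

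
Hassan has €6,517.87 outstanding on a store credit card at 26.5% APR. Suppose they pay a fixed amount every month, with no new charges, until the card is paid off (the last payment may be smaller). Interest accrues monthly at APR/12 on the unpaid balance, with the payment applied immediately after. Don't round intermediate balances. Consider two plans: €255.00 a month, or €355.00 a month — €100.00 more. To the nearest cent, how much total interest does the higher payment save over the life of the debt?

Monthly rate r = 26.5%/12 = 2.20833% = 0.0220833.
At €255.00/mo: n = ⌈−ln(1 − rB₀/P)/ln(1+r)⌉ = 39 payments (last €13.26); total interest = total paid − €6,517.87 = €3,185.39.
At €355.00/mo: 24 payments (last €286.13); total interest €1,933.26.
Interest saved = €3,185.39 − €1,933.26 = €1,252.13.

€1,252.13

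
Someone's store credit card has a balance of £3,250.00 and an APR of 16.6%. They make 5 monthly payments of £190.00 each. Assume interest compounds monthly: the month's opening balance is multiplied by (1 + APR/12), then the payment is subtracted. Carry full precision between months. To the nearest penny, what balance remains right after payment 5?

Monthly rate r = 16.6%/12 = 1.38333% = 0.0138333.
Each month: B ← B·(1+r) − £190.00.
Month 1: interest £44.96; balance after payment £3,104.96.
Month 2: interest £42.95; balance after payment £2,957.91.
Month 3: interest £40.92; balance after payment £2,808.83.
Month 4: interest £38.86; balance after payment £2,657.68.
Month 5: interest £36.76; balance after payment £2,504.45.

£2,504.45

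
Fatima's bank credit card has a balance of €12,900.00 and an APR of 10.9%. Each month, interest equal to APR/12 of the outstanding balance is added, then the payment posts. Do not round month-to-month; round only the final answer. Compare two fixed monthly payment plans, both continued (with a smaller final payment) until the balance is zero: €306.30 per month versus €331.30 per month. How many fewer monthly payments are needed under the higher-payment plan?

Monthly rate r = 10.9%/12 = 0.908333% = 0.00908333.
At €306.30/mo: n = ⌈−ln(1 − rB₀/P)/ln(1+r)⌉ = 54 payments (last €98.99); total interest = total paid − €12,900.00 = €3,432.89.
At €331.30/mo: 49 payments (last €89.42); total interest €3,091.82.
Payments saved = 54 − 49 = 5.

5 fewer payments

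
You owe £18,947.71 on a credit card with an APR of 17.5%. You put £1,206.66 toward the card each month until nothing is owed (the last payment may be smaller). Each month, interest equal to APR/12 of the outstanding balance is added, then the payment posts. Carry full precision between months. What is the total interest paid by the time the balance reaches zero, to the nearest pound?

Monthly rate r = 17.5%/12 = 1.45833% = 0.0145833.
Payoff takes n = ⌈−ln(1 − rB₀/P)/ln(1+r)⌉ = ⌈17.963⌉ = 18 payments; the last is £1,161.79.
Total paid = 17·£1,206.66 + £1,161.79 = £21,675.01.
Total interest = total paid − principal = £21,675.01 − £18,947.71 = £2,727.30.

£2,727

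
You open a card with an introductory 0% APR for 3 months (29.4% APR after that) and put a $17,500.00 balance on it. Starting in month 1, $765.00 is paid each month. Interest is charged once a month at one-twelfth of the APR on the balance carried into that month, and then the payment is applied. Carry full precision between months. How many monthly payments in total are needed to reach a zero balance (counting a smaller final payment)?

31 months

Promo months 1–3 at r₀ = 0%/12 = 0; months 4+ at r₁ = 29.4%/12 = 0.0245.
After month 3 (no interest yet): B = $17,500.00 − 3·$765.00 = $15,205.00.
Then at r₁ with $765.00/mo: n₂ = −ln(1 − r₁·B/P)/ln(1+r₁) ≈ 27.57 → 28 more payments.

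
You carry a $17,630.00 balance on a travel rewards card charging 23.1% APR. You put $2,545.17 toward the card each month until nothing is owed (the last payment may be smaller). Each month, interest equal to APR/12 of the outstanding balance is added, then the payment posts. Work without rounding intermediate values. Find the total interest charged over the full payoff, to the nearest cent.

$1,479.21

Monthly rate r = 23.1%/12 = 1.925% = 0.01925.
Payoff takes n = ⌈−ln(1 − rB₀/P)/ln(1+r)⌉ = ⌈7.506⌉ = 8 payments; the last is $1,293.02.
Total paid = 7·$2,545.17 + $1,293.02 = $19,109.21.
Total interest = total paid − principal = $19,109.21 − $17,630.00 = $1,479.21.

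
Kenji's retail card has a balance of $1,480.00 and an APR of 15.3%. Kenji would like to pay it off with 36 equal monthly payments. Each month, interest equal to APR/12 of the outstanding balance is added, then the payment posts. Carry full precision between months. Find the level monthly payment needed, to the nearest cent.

$51.52

Monthly rate r = 15.3%/12 = 1.275% = 0.01275.
Level-payment amortization: P = B₀·r / (1 − (1+r)^(−n)) = 1480.00·0.01275 / (1 − 1.01275^(−36)).
Denominator 1 − (1+r)^(−36) = 0.366248598.
P = 18.87 / 0.366248598 ≈ 51.52.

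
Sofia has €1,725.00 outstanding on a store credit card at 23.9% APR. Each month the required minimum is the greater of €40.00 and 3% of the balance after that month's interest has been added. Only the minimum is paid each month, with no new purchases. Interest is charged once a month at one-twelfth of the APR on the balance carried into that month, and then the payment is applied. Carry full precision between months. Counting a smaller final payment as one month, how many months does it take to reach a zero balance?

Monthly rate r = 23.9%/12 = 1.99167% = 0.0199167.
While 3% of the post-interest balance exceeds €40.00, each month B ← (B·(1+r))·(1 − 0.03), i.e. B shrinks by the factor (1+r)·0.97 = 0.98932.
This holds for months 1–26. Entering month 27 the balance is €1,304.78; 3% of the post-interest balance is now below €40.00, so the flat €40.00 minimum applies from here.
From month 27 a fixed €40.00 at rate r clears €1,304.78 in 54 more payments. Total: 26 + 54 = 80 months.

80 months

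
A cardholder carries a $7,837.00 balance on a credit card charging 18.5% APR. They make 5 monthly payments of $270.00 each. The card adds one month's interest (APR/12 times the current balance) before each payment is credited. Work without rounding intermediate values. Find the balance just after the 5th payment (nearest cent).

$7,067.75

Monthly rate r = 18.5%/12 = 1.54167% = 0.0154167.
Each month: B ← B·(1+r) − $270.00.
Month 1: interest $120.82; balance after payment $7,687.82.
Month 2: interest $118.52; balance after payment $7,536.34.
Month 3: interest $116.19; balance after payment $7,382.53.
Month 4: interest $113.81; balance after payment $7,226.34.
Month 5: interest $111.41; balance after payment $7,067.75.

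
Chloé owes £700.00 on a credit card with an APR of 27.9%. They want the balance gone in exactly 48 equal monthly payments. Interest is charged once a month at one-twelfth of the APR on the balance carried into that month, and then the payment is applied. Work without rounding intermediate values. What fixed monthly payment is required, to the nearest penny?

Monthly rate r = 27.9%/12 = 2.325% = 0.02325.
Level-payment amortization: P = B₀·r / (1 − (1+r)^(−n)) = 700.00·0.02325 / (1 − 1.02325^(−48)).
Denominator 1 − (1+r)^(−48) = 0.668200413.
P = 16.275 / 0.668200413 ≈ 24.36.

£24.36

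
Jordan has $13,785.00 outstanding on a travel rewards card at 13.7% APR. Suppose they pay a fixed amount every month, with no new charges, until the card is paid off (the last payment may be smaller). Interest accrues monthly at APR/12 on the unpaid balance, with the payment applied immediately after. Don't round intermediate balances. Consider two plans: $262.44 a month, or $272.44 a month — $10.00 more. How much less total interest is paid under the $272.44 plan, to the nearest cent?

Monthly rate r = 13.7%/12 = 1.14167% = 0.0114167.
At $262.44/mo: n = ⌈−ln(1 − rB₀/P)/ln(1+r)⌉ = 81 payments (last $169.57); total interest = total paid − $13,785.00 = $7,379.77.
At $272.44/mo: 76 payments (last $253.41); total interest $6,901.41.
Interest saved = $7,379.77 − $6,901.41 = $478.36.

$478.36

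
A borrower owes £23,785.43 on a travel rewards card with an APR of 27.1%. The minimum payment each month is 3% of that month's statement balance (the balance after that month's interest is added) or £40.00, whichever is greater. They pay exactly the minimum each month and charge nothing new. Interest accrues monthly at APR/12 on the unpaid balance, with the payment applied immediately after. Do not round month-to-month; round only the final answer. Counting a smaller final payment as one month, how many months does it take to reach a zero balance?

Monthly rate r = 27.1%/12 = 2.25833% = 0.0225833.
While 3% of the post-interest balance exceeds £40.00, each month B ← (B·(1+r))·(1 − 0.03), i.e. B shrinks by the factor (1+r)·0.97 = 0.99191.
This holds for months 1–358. Entering month 359 the balance is £1,296.37; 3% of the post-interest balance is now below £40.00, so the flat £40.00 minimum applies from here.
From month 359 a fixed £40.00 at rate r clears £1,296.37 in 59 more payments. Total: 358 + 59 = 417 months.

417 months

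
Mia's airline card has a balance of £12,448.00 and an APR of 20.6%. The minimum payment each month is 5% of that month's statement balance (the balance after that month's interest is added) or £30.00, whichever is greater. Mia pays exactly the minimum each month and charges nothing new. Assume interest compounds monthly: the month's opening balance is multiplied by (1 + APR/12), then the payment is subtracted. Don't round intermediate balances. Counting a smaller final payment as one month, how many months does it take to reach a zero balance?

114 months

Monthly rate r = 20.6%/12 = 1.71667% = 0.0171667.
While 5% of the post-interest balance exceeds £30.00, each month B ← (B·(1+r))·(1 − 0.05), i.e. B shrinks by the factor (1+r)·0.95 = 0.96631.
This holds for months 1–89. Entering month 90 the balance is £589.39; 5% of the post-interest balance is now below £30.00, so the flat £30.00 minimum applies from here.
From month 90 a fixed £30.00 at rate r clears £589.39 in 25 more payments. Total: 89 + 25 = 114 months.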